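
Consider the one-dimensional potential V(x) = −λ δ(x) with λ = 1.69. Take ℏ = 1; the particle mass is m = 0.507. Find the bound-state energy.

E = -0.724

The bound state is ψ(x) = √κ e^{−κ|x|}. The derivative jump ψ'(0⁺) − ψ'(0⁻) = −(2mλ/ℏ²)ψ(0) fixes κ = mλ/ℏ² = 0.8568.
Then E = −ℏ²κ²/(2m) = −mλ²/(2ℏ²) = -0.7240.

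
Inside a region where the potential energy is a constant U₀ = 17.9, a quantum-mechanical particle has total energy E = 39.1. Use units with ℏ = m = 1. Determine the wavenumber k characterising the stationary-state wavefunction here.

With E > U₀ the solution is oscillatory, ψ ∝ e^{±ikx} with k = √(2m(E − U₀))/ℏ.
k = √(2 × 1 × 21.2) = 6.512.

k = 6.51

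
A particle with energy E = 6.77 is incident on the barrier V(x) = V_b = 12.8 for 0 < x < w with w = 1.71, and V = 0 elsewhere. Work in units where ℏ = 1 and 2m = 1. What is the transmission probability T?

T = 0.000898

E < V_b: inside the barrier ψ ∝ e^{±κx} with κ = √(2m(V_b − E))/ℏ = 2.456.
κw = 4.199, sinh(κw) = 33.31.
Matching ψ, ψ′ at both faces gives T = [1 + V_b² sinh²(κw) / (4E(V_b − E))]⁻¹ = 1/1114 = 0.000898.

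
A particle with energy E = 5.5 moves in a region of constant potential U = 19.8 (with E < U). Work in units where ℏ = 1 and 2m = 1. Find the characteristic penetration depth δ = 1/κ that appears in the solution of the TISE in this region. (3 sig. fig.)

Since E < U the TISE in this region is ψ'' = κ²ψ with κ = √(2m(U − E))/ℏ.
κ = √(2 × 0.5 × 14.3) = 3.782. The penetration depth is δ = 1/κ = 0.264.

δ = 0.264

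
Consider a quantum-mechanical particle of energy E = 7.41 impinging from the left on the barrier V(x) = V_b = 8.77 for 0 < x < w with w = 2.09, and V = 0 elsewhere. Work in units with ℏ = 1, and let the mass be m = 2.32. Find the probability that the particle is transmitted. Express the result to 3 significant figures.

Since E < V_b the interior solution is evanescent with decay constant κ = √(2m(V_b − E))/ℏ = 2.512.
κw = 5.250, sinh(κw) = 95.30.
Matching ψ, ψ′ at both faces gives T = [1 + V_b² sinh²(κw) / (4E(V_b − E))]⁻¹ = 1/17330 = 0.0000577.

T = 0.0000577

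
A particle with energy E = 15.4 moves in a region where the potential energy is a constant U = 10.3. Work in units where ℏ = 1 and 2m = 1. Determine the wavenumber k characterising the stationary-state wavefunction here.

k = 2.26

With E > U the solution is oscillatory, ψ ∝ e^{±ikx} with k = √(2m(E − U))/ℏ.
k = √(2 × 0.5 × 5.1) = 2.258.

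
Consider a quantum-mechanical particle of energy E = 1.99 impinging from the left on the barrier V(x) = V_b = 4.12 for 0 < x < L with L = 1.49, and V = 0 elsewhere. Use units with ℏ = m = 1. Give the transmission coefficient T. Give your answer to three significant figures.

Since E < V_b the interior solution is evanescent with decay constant κ = √(2m(V_b − E))/ℏ = 2.064.
κL = 3.075, sinh(κL) = 10.81.
The exact tunnelling result is T⁻¹ = 1 + V_b² sinh²(κL) / [4E(V_b − E)] = 117.9, so T = 0.00848.

T = 0.00848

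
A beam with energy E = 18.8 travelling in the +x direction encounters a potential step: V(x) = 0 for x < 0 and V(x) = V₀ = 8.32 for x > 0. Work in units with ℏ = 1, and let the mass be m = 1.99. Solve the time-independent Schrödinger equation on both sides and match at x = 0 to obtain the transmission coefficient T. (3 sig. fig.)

On each side the TISE gives plane waves with k = √(2m(E − V))/ℏ: k₁ = √(2·1.99·18.8) = 8.650, k₂ = √(2·1.99·10.48) = 6.458.
Matching ψ and ψ′ at x = 0 gives r = (k₁ − k₂)/(k₁ + k₂), so R = r² = 0.02104 and T = 1 − R = 0.9790.

T = 0.979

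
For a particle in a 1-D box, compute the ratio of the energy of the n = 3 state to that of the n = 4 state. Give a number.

0.5625

E_n = n²π²ℏ²/(2mL²) so the ratio is n₂²/n₁² = 9/16 = 0.5625.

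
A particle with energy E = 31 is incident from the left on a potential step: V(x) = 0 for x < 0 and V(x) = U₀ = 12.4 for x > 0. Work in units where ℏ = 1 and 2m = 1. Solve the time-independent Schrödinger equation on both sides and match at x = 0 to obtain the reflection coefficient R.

On each side the TISE gives plane waves with k = √(2m(E − V))/ℏ: k₁ = √(2·½·31) = 5.568, k₂ = √(2·½·18.6) = 4.313.
Continuity of ψ and ψ′ at the step yields the reflection amplitude r = (k₁ − k₂)/(k₁ + k₂) = 0.1270; thus R = |r|² = 0.01613, T = 0.9839.

R = 0.0161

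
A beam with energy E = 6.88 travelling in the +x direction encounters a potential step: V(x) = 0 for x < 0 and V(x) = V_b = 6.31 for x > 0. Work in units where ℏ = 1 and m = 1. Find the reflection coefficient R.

R = 0.306

On each side the TISE gives plane waves with k = √(2m(E − V))/ℏ: k₁ = √(2·1·6.88) = 3.709, k₂ = √(2·1·0.57) = 1.068.
Matching ψ and ψ′ at x = 0 gives r = (k₁ − k₂)/(k₁ + k₂), so R = r² = 0.3058 and T = 1 − R = 0.6942.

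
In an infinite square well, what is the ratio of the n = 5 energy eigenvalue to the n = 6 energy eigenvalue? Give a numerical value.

0.694444

Since E_n ∝ n², the ratio is (5/6)² = 0.694444.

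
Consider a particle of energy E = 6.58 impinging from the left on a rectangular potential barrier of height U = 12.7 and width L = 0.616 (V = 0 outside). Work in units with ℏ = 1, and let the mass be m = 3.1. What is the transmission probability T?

Since E < U the interior solution is evanescent with decay constant κ = √(2m(U − E))/ℏ = 6.160.
κL = 3.794, sinh(κL) = 22.22.
The exact tunnelling result is T⁻¹ = 1 + U² sinh²(κL) / [4E(U − E)] = 495.2, so T = 0.00202.

T = 0.00202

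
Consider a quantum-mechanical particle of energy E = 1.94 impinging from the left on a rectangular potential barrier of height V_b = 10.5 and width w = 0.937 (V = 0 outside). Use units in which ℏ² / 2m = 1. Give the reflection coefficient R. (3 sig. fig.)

R = 0.990

Since E < V_b the interior solution is evanescent with decay constant κ = √(2m(V_b − E))/ℏ = 2.926.
κw = 2.741, sinh(κw) = 7.722.
The exact tunnelling result is T⁻¹ = 1 + V_b² sinh²(κw) / [4E(V_b − E)] = 99.98, so T = 0.0100.
R = 1 − T = 0.990.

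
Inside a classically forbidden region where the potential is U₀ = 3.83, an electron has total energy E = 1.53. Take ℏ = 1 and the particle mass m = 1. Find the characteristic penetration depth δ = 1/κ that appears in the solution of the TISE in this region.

δ = 0.466

Since E < U₀ the TISE in this region is ψ'' = κ²ψ with κ = √(2m(U₀ − E))/ℏ.
κ = √(2 × 1 × 2.3) = 2.145. The penetration depth is δ = 1/κ = 0.466.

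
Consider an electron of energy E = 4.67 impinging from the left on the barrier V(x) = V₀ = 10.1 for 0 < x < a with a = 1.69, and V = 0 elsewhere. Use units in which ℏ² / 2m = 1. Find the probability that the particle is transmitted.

T = 0.00151

Since E < V₀ the interior solution is evanescent with decay constant κ = √(2m(V₀ − E))/ℏ = 2.330.
κa = 3.938, sinh(κa) = 25.65.
The exact tunnelling result is T⁻¹ = 1 + V₀² sinh²(κa) / [4E(V₀ − E)] = 662.7, so T = 0.00151.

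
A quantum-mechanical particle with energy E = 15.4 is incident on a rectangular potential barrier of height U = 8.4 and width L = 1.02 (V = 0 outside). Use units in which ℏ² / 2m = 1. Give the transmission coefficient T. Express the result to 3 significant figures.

E > U: inside the barrier k₂ = √(2m(E − U))/ℏ = 2.646, k₂L = 2.699.
T = [1 + U² sin²(k₂L) / (4E(E − U))]⁻¹ = 1/1.030 = 0.971.

T = 0.971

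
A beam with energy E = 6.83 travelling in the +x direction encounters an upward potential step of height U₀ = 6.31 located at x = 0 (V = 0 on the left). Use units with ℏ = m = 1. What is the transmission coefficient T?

The wavenumbers are k₁ = √(2mE)/ℏ = 3.696 on the left and k₂ = √(2m(E − U₀))/ℏ = 1.020 on the right.
Continuity of ψ and ψ′ at the step yields the reflection amplitude r = (k₁ − k₂)/(k₁ + k₂) = 0.5675; thus R = |r|² = 0.3220, T = 0.6780.

T = 0.678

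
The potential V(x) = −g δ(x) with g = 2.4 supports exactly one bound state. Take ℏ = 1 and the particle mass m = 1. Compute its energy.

For x ≠ 0 the bound state is ψ ∝ e^{−κ|x|}; integrating the TISE across the delta gives the cusp condition 2κ = 2mg/ℏ², so κ = 2.400.
Then E = −ℏ²κ²/(2m) = −mg²/(2ℏ²) = -2.880.

E = -2.88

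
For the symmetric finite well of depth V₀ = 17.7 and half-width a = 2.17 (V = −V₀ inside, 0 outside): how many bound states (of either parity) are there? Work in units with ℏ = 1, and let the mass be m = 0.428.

N = 6

The dimensionless depth is z₀ = a√(2mV₀)/ℏ = 2.17 × √(15.15) = 8.447.
A new bound state (alternating even/odd) appears each time z₀ passes a multiple of π/2, so N = ⌊2z₀/π⌋ + 1 = ⌊5.377⌋ + 1 = 6.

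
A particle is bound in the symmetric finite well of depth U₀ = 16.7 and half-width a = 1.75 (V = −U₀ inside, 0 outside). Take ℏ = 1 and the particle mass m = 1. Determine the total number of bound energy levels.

Define the well-strength parameter z₀ = (a/ℏ)√(2mU₀) = 1.75 × √(2·1·16.7) = 10.11.
The even/odd transcendental equations gain one root per π/2 in z₀, giving N = 1 + ⌊2z₀/π⌋ = 1 + ⌊6.439⌋ = 7.

N = 7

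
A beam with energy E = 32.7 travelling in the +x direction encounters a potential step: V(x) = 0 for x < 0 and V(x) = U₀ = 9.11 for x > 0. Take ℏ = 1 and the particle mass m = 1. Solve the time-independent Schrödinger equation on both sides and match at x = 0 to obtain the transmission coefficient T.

The wavenumbers are k₁ = √(2mE)/ℏ = 8.087 on the left and k₂ = √(2m(E − U₀))/ℏ = 6.869 on the right.
Matching ψ and ψ′ at x = 0 gives r = (k₁ − k₂)/(k₁ + k₂), so R = r² = 0.006635 and T = 1 − R = 0.9934.

T = 0.993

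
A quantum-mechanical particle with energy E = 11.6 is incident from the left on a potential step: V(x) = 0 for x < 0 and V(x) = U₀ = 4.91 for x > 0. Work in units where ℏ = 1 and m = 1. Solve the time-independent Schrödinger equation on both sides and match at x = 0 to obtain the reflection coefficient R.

R = 0.0187

On each side the TISE gives plane waves with k = √(2m(E − V))/ℏ: k₁ = √(2·1·11.6) = 4.817, k₂ = √(2·1·6.69) = 3.658.
Matching ψ and ψ′ at x = 0 gives r = (k₁ − k₂)/(k₁ + k₂), so R = r² = 0.01870 and T = 1 − R = 0.9813.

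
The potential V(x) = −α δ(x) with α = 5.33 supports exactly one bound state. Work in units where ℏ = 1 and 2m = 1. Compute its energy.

E = -7.10

For x ≠ 0 the bound state is ψ ∝ e^{−κ|x|}; integrating the TISE across the delta gives the cusp condition 2κ = 2mα/ℏ², so κ = 2.665.
Then E = −ℏ²κ²/(2m) = −mα²/(2ℏ²) = -7.102.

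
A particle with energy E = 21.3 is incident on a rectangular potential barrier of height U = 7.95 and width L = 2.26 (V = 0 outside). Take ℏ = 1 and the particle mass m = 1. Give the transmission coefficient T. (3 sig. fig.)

T = 0.968

E > U: inside the barrier k₂ = √(2m(E − U))/ℏ = 5.167, k₂L = 11.68.
T = [1 + U² sin²(k₂L) / (4E(E − U))]⁻¹ = 1/1.033 = 0.968.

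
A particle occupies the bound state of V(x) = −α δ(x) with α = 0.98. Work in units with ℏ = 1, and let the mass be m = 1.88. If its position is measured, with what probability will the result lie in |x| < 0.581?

The normalised bound state is ψ = √κ e^{−κ|x|} with κ = mα/ℏ² = 1.842.
P(|x| < d) = ∫_{−d}^{d} κ e^{−2κ|x|} dx = 1 − e^{−2κd} = 1 − e^{−2.141} = 0.8824.

P = 0.882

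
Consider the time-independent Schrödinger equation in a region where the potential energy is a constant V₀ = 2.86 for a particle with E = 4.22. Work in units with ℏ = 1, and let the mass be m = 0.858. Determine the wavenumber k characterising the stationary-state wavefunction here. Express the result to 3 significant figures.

With E > V₀ the solution is oscillatory, ψ ∝ e^{±ikx} with k = √(2m(E − V₀))/ℏ.
k = √(2 × 0.858 × 1.36) = 1.528.

k = 1.53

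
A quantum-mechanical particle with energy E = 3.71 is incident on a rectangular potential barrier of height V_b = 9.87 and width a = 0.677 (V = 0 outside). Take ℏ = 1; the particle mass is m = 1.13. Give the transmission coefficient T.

T = 0.0237

Since E < V_b the interior solution is evanescent with decay constant κ = √(2m(V_b − E))/ℏ = 3.731.
κa = 2.526, sinh(κa) = 6.212.
The exact tunnelling result is T⁻¹ = 1 + V_b² sinh²(κa) / [4E(V_b − E)] = 42.12, so T = 0.0237.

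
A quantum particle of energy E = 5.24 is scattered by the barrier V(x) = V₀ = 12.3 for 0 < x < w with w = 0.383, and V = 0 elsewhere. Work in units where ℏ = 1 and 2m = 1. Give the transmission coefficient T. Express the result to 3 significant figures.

T = 0.403

E < V₀: inside the barrier ψ ∝ e^{±κx} with κ = √(2m(V₀ − E))/ℏ = 2.657.
κw = 1.018, sinh(κw) = 1.203.
The exact tunnelling result is T⁻¹ = 1 + V₀² sinh²(κw) / [4E(V₀ − E)] = 2.479, so T = 0.403.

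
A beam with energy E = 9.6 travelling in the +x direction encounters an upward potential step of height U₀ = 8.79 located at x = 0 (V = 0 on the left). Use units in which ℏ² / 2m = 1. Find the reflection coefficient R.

R = 0.302

The wavenumbers are k₁ = √(2mE)/ℏ = 3.098 on the left and k₂ = √(2m(E − U₀))/ℏ = 0.9000 on the right.
Continuity of ψ and ψ′ at the step yields the reflection amplitude r = (k₁ − k₂)/(k₁ + k₂) = 0.5498; thus R = |r|² = 0.3023, T = 0.6977.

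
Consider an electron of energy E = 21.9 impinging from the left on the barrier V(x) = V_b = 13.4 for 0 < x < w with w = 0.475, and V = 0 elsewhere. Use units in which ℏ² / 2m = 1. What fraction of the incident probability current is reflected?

Above the barrier the interior wavenumber is k₂ = √(2m(E − V_b))/ℏ = 2.915, giving phase k₂w = 1.385.
T = [1 + V_b² sin²(k₂w) / (4E(E − V_b))]⁻¹ = 1/1.233 = 0.811.
R = 1 − T = 0.189.

R = 0.189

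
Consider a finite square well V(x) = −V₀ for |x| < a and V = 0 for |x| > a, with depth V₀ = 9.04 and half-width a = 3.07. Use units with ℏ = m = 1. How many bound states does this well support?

N = 9

Define the well-strength parameter z₀ = (a/ℏ)√(2mV₀) = 3.07 × √(2·1·9.04) = 13.05.
A new bound state (alternating even/odd) appears each time z₀ passes a multiple of π/2, so N = ⌊2z₀/π⌋ + 1 = ⌊8.310⌋ + 1 = 9.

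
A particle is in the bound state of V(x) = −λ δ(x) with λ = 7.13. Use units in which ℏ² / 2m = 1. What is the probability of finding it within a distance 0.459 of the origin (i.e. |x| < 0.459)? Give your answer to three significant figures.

The normalised bound state is ψ = √κ e^{−κ|x|} with κ = mλ/ℏ² = 3.565.
P(|x| < d) = ∫_{−d}^{d} κ e^{−2κ|x|} dx = 1 − e^{−2κd} = 1 − e^{−3.273} = 0.9621.

P = 0.962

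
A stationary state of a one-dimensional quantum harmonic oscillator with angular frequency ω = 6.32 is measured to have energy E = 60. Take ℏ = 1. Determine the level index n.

E_n = ℏω(n + ½) ⇒ n = E/(ℏω) − ½ = 60/6.32 − 0.5 = 8.994 → n = 9.

n = 9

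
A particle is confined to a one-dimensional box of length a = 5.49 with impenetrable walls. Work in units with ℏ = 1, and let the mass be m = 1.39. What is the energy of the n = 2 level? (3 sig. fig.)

Requiring ψ(0) = ψ(a) = 0 quantises k = nπ/a, hence E_n = ℏ²k²/2m = n²π²ℏ²/(2ma²).
E_2 = 2² × π² / (2 × 1.39 × 5.49²) = 0.4712.

E = 0.471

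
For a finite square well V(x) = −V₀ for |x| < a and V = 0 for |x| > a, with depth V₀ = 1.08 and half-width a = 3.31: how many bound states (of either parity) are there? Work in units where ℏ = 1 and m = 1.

The dimensionless depth is z₀ = a√(2mV₀)/ℏ = 3.31 × √(2.160) = 4.865.
A new bound state (alternating even/odd) appears each time z₀ passes a multiple of π/2, so N = ⌊2z₀/π⌋ + 1 = ⌊3.097⌋ + 1 = 4.

N = 4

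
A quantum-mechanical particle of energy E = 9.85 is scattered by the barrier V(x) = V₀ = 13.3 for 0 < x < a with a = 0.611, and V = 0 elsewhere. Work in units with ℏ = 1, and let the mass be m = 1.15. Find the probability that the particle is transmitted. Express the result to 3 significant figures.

E < V₀: inside the barrier ψ ∝ e^{±κx} with κ = √(2m(V₀ − E))/ℏ = 2.817.
κa = 1.721, sinh(κa) = 2.706.
Matching ψ, ψ′ at both faces gives T = [1 + V₀² sinh²(κa) / (4E(V₀ − E))]⁻¹ = 1/10.53 = 0.0950.

T = 0.0950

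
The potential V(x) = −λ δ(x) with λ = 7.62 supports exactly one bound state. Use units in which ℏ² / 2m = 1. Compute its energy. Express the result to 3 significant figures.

E = -14.5

The bound state is ψ(x) = √κ e^{−κ|x|}. The derivative jump ψ'(0⁺) − ψ'(0⁻) = −(2mλ/ℏ²)ψ(0) fixes κ = mλ/ℏ² = 3.810.
Then E = −ℏ²κ²/(2m) = −mλ²/(2ℏ²) = -14.52.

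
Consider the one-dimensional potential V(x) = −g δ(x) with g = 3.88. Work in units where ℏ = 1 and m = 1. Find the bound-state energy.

For x ≠ 0 the bound state is ψ ∝ e^{−κ|x|}; integrating the TISE across the delta gives the cusp condition 2κ = 2mg/ℏ², so κ = 3.880.
Then E = −ℏ²κ²/(2m) = −mg²/(2ℏ²) = -7.527.

E = -7.53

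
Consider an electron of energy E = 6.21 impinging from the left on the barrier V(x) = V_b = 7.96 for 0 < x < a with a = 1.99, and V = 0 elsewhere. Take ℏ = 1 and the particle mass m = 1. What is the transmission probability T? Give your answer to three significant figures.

T = 0.00160

E < V_b: inside the barrier ψ ∝ e^{±κx} with κ = √(2m(V_b − E))/ℏ = 1.871.
κa = 3.723, sinh(κa) = 20.68.
Matching ψ, ψ′ at both faces gives T = [1 + V_b² sinh²(κa) / (4E(V_b − E))]⁻¹ = 1/624.4 = 0.00160.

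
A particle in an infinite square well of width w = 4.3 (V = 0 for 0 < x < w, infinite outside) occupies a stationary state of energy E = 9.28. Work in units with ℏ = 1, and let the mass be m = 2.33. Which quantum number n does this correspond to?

n = 9

For an infinite well E_n = n²π²ℏ²/(2mw²), so n = (w/πℏ)√(2mE).
n = (4.3/π) × √(2 × 2.33 × 9.28) = 9.001 → n = 9.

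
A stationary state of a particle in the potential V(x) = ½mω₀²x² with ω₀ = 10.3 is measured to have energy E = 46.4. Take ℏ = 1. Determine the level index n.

n = 4

E_n = ℏω₀(n + ½) ⇒ n = E/(ℏω₀) − ½ = 46.4/10.3 − 0.5 = 4.005 → n = 4.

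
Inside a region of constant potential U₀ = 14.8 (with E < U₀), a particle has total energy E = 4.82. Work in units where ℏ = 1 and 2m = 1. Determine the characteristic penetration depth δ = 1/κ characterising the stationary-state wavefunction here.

Since E < U₀ the TISE in this region is ψ'' = κ²ψ with κ = √(2m(U₀ − E))/ℏ.
κ = √(2 × 0.5 × 9.98) = 3.159. The penetration depth is δ = 1/κ = 0.317.

δ = 0.317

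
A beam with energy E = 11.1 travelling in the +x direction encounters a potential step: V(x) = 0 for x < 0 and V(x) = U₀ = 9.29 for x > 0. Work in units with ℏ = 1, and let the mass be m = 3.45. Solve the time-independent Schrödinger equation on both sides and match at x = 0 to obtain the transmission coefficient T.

The wavenumbers are k₁ = √(2mE)/ℏ = 8.752 on the left and k₂ = √(2m(E − U₀))/ℏ = 3.534 on the right.
Continuity of ψ and ψ′ at the step yields the reflection amplitude r = (k₁ − k₂)/(k₁ + k₂) = 0.4247; thus R = |r|² = 0.1804, T = 0.8196.

T = 0.820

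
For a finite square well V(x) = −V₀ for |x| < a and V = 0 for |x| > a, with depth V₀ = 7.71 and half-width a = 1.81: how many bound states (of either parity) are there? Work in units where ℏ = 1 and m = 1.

N = 5

The dimensionless depth is z₀ = a√(2mV₀)/ℏ = 1.81 × √(15.42) = 7.108.
The even/odd transcendental equations gain one root per π/2 in z₀, giving N = 1 + ⌊2z₀/π⌋ = 1 + ⌊4.525⌋ = 5.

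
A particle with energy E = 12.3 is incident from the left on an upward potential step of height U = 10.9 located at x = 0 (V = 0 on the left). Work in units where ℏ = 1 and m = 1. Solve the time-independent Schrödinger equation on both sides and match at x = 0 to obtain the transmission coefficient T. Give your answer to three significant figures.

T = 0.755

The wavenumbers are k₁ = √(2mE)/ℏ = 4.960 on the left and k₂ = √(2m(E − U))/ℏ = 1.673 on the right.
Matching ψ and ψ′ at x = 0 gives r = (k₁ − k₂)/(k₁ + k₂), so R = r² = 0.2455 and T = 1 − R = 0.7545.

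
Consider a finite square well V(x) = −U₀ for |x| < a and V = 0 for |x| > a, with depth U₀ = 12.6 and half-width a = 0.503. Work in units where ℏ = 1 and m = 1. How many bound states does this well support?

N = 2

The dimensionless depth is z₀ = a√(2mU₀)/ℏ = 0.503 × √(25.20) = 2.525.
The even/odd transcendental equations gain one root per π/2 in z₀, giving N = 1 + ⌊2z₀/π⌋ = 1 + ⌊1.607⌋ = 2.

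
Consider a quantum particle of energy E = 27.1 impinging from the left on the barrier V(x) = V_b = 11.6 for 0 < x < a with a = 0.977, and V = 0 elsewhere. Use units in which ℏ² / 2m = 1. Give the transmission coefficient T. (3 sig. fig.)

E > V_b: inside the barrier k₂ = √(2m(E − V_b))/ℏ = 3.937, k₂a = 3.846.
Matching at both interfaces gives T⁻¹ = 1 + V_b² sin²(k₂a) / [4E(E − V_b)] = 1.034, hence T = 0.967.

T = 0.967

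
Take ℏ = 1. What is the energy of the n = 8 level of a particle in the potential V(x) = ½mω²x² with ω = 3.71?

E = 31.5

The oscillator eigenvalues are E_n = ℏω(n + ½), so E_8 = 3.71 × 8.5 = 31.54.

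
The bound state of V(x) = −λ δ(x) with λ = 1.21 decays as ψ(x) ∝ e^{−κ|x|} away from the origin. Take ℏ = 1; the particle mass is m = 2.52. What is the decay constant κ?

Integrate −(ℏ²/2m)ψ'' − λδ(x)ψ = Eψ from −ε to +ε: the ψ'' term gives ψ'(0⁺) − ψ'(0⁻) and the δ term gives −(2mλ/ℏ²)ψ(0).
With ψ ∝ e^{−κ|x|} this yields −2κ = −2mλ/ℏ², so κ = mλ/ℏ² = 3.049.

κ = 3.05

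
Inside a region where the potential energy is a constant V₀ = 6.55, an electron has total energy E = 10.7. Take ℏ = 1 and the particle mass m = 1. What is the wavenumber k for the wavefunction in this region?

k = 2.88

With E > V₀ the solution is oscillatory, ψ ∝ e^{±ikx} with k = √(2m(E − V₀))/ℏ.
k = √(2 × 1 × 4.15) = 2.881.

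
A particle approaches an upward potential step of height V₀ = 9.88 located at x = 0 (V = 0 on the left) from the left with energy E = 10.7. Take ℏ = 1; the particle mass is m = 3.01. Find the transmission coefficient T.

T = 0.679

The wavenumbers are k₁ = √(2mE)/ℏ = 8.026 on the left and k₂ = √(2m(E − V₀))/ℏ = 2.222 on the right.
Continuity of ψ and ψ′ at the step yields the reflection amplitude r = (k₁ − k₂)/(k₁ + k₂) = 0.5664; thus R = |r|² = 0.3208, T = 0.6792.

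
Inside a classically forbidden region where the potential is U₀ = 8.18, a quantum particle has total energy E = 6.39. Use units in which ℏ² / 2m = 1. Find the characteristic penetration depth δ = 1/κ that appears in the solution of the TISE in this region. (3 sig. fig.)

Since E < U₀ the TISE in this region is ψ'' = κ²ψ with κ = √(2m(U₀ − E))/ℏ.
κ = √(2 × 0.5 × 1.79) = 1.338. The penetration depth is δ = 1/κ = 0.747.

δ = 0.747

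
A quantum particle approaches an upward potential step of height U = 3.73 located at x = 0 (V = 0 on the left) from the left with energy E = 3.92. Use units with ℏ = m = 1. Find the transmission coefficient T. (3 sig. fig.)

The wavenumbers are k₁ = √(2mE)/ℏ = 2.800 on the left and k₂ = √(2m(E − U))/ℏ = 0.6164 on the right.
Matching ψ and ψ′ at x = 0 gives r = (k₁ − k₂)/(k₁ + k₂), so R = r² = 0.4085 and T = 1 − R = 0.5915.

T = 0.592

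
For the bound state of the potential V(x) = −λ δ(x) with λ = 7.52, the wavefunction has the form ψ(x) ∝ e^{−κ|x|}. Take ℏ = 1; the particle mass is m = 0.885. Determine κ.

κ = 6.66

Integrate −(ℏ²/2m)ψ'' − λδ(x)ψ = Eψ from −ε to +ε: the ψ'' term gives ψ'(0⁺) − ψ'(0⁻) and the δ term gives −(2mλ/ℏ²)ψ(0).
With ψ ∝ e^{−κ|x|} this yields −2κ = −2mλ/ℏ², so κ = mλ/ℏ² = 6.655.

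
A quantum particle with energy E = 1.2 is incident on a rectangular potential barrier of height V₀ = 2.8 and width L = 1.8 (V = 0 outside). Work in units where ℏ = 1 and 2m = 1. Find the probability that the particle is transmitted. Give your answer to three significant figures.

T = 0.0404

E < V₀: inside the barrier ψ ∝ e^{±κx} with κ = √(2m(V₀ − E))/ℏ = 1.265.
κL = 2.277, sinh(κL) = 4.822.
Matching ψ, ψ′ at both faces gives T = [1 + V₀² sinh²(κL) / (4E(V₀ − E))]⁻¹ = 1/24.73 = 0.0404.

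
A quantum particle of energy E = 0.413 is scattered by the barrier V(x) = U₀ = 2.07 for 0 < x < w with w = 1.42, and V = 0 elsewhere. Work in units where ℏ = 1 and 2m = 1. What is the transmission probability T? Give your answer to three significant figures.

Since E < U₀ the interior solution is evanescent with decay constant κ = √(2m(U₀ − E))/ℏ = 1.287.
κw = 1.828, sinh(κw) = 3.030.
The exact tunnelling result is T⁻¹ = 1 + U₀² sinh²(κw) / [4E(U₀ − E)] = 15.37, so T = 0.0651.

T = 0.0651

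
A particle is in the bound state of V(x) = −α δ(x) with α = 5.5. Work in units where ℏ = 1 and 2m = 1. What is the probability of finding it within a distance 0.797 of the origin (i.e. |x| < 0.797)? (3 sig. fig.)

The normalised bound state is ψ = √κ e^{−κ|x|} with κ = mα/ℏ² = 2.750.
P(|x| < d) = ∫_{−d}^{d} κ e^{−2κ|x|} dx = 1 − e^{−2κd} = 1 − e^{−4.384} = 0.9875.

P = 0.988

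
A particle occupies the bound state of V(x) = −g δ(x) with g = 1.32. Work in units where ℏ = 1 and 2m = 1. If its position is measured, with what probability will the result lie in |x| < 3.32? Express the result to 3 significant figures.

The normalised bound state is ψ = √κ e^{−κ|x|} with κ = mg/ℏ² = 0.6600.
P(|x| < d) = ∫_{−d}^{d} κ e^{−2κ|x|} dx = 1 − e^{−2κd} = 1 − e^{−4.382} = 0.9875.

P = 0.988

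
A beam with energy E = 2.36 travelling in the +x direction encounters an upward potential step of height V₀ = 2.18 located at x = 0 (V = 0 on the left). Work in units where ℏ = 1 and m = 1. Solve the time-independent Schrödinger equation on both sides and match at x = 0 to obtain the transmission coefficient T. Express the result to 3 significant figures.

The wavenumbers are k₁ = √(2mE)/ℏ = 2.173 on the left and k₂ = √(2m(E − V₀))/ℏ = 0.6000 on the right.
Continuity of ψ and ψ′ at the step yields the reflection amplitude r = (k₁ − k₂)/(k₁ + k₂) = 0.5672; thus R = |r|² = 0.3217, T = 0.6783.

T = 0.678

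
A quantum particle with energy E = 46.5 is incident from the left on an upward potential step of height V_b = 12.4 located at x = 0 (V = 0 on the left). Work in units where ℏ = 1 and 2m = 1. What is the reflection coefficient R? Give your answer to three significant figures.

On each side the TISE gives plane waves with k = √(2m(E − V))/ℏ: k₁ = √(2·½·46.5) = 6.819, k₂ = √(2·½·34.1) = 5.840.
Matching ψ and ψ′ at x = 0 gives r = (k₁ − k₂)/(k₁ + k₂), so R = r² = 0.005988 and T = 1 − R = 0.9940.

R = 0.00599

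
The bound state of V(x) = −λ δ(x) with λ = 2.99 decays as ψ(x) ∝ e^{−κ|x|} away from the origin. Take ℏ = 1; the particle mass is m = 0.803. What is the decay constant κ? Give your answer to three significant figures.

κ = 2.40

Integrate −(ℏ²/2m)ψ'' − λδ(x)ψ = Eψ from −ε to +ε: the ψ'' term gives ψ'(0⁺) − ψ'(0⁻) and the δ term gives −(2mλ/ℏ²)ψ(0).
With ψ ∝ e^{−κ|x|} this yields −2κ = −2mλ/ℏ², so κ = mλ/ℏ² = 2.401.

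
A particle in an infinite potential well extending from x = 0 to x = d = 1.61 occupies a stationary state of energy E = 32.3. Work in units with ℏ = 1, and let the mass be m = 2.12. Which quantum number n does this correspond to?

For an infinite well E_n = n²π²ℏ²/(2md²), so n = (d/πℏ)√(2mE).
n = (1.61/π) × √(2 × 2.12 × 32.3) = 5.997 → n = 6.

n = 6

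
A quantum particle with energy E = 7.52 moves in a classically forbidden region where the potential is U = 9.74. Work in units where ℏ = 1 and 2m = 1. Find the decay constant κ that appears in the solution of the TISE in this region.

κ = 1.49

Since E < U the TISE in this region is ψ'' = κ²ψ with κ = √(2m(U − E))/ℏ.
κ = √(2 × 0.5 × 2.22) = 1.490.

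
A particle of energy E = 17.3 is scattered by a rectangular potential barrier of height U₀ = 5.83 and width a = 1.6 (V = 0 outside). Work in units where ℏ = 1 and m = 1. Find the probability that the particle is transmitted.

Above the barrier the interior wavenumber is k₂ = √(2m(E − U₀))/ℏ = 4.790, giving phase k₂a = 7.663.
T = [1 + U₀² sin²(k₂a) / (4E(E − U₀))]⁻¹ = 1/1.041 = 0.960.

T = 0.960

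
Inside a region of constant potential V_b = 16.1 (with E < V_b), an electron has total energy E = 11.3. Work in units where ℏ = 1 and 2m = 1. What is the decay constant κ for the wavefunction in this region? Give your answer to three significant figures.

κ = 2.19

Since E < V_b the TISE in this region is ψ'' = κ²ψ with κ = √(2m(V_b − E))/ℏ.
κ = √(2 × 0.5 × 4.8) = 2.191.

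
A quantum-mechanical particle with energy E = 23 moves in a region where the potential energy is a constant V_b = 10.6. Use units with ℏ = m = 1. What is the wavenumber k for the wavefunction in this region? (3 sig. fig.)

With E > V_b the solution is oscillatory, ψ ∝ e^{±ikx} with k = √(2m(E − V_b))/ℏ.
k = √(2 × 1 × 12.4) = 4.980.

k = 4.98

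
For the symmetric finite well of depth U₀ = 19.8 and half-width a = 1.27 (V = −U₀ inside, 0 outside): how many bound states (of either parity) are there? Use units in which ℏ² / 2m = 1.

N = 4

The dimensionless depth is z₀ = a√(2mU₀)/ℏ = 1.27 × √(19.80) = 5.651.
A new bound state (alternating even/odd) appears each time z₀ passes a multiple of π/2, so N = ⌊2z₀/π⌋ + 1 = ⌊3.598⌋ + 1 = 4.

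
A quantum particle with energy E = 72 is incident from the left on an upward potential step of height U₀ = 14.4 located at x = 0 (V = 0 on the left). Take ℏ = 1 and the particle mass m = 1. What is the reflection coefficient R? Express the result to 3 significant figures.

R = 0.00311

The wavenumbers are k₁ = √(2mE)/ℏ = 12.00 on the left and k₂ = √(2m(E − U₀))/ℏ = 10.73 on the right.
Continuity of ψ and ψ′ at the step yields the reflection amplitude r = (k₁ − k₂)/(k₁ + k₂) = 0.05573; thus R = |r|² = 0.003106, T = 0.9969.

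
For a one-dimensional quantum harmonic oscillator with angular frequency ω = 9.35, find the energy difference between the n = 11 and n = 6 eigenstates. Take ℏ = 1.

ΔE = 46.8

E_n = ℏω(n + ½), so ΔE = (11 − 6) ℏω = 5 × 9.35 = 46.75.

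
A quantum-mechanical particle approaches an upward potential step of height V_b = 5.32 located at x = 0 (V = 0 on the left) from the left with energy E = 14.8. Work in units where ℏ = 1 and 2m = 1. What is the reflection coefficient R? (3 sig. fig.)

R = 0.0123

On each side the TISE gives plane waves with k = √(2m(E − V))/ℏ: k₁ = √(2·½·14.8) = 3.847, k₂ = √(2·½·9.48) = 3.079.
Matching ψ and ψ′ at x = 0 gives r = (k₁ − k₂)/(k₁ + k₂), so R = r² = 0.01230 and T = 1 − R = 0.9877.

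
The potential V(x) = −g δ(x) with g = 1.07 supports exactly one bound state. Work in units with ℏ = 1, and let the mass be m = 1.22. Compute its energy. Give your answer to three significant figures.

E = -0.698

For x ≠ 0 the bound state is ψ ∝ e^{−κ|x|}; integrating the TISE across the delta gives the cusp condition 2κ = 2mg/ℏ², so κ = 1.305.
Then E = −ℏ²κ²/(2m) = −mg²/(2ℏ²) = -0.6984.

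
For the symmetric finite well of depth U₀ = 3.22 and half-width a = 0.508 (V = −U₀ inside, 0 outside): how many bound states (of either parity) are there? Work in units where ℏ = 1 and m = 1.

Define the well-strength parameter z₀ = (a/ℏ)√(2mU₀) = 0.508 × √(2·1·3.22) = 1.289.
The even/odd transcendental equations gain one root per π/2 in z₀, giving N = 1 + ⌊2z₀/π⌋ = 1 + ⌊0.8207⌋ = 1.

N = 1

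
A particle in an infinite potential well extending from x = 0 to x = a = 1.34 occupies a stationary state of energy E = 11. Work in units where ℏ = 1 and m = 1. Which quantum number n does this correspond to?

For an infinite well E_n = n²π²ℏ²/(2ma²), so n = (a/πℏ)√(2mE).
n = (1.34/π) × √(2 × 1 × 11) = 2.001 → n = 2.

n = 2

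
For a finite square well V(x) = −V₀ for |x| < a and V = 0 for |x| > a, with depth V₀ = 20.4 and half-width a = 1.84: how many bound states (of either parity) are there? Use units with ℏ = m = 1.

N = 8

The dimensionless depth is z₀ = a√(2mV₀)/ℏ = 1.84 × √(40.80) = 11.75.
A new bound state (alternating even/odd) appears each time z₀ passes a multiple of π/2, so N = ⌊2z₀/π⌋ + 1 = ⌊7.482⌋ + 1 = 8.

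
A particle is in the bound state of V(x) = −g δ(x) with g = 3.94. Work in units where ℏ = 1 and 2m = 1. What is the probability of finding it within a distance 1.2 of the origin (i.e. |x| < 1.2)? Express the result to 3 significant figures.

P = 0.991

The normalised bound state is ψ = √κ e^{−κ|x|} with κ = mg/ℏ² = 1.970.
P(|x| < d) = ∫_{−d}^{d} κ e^{−2κ|x|} dx = 1 − e^{−2κd} = 1 − e^{−4.728} = 0.9912.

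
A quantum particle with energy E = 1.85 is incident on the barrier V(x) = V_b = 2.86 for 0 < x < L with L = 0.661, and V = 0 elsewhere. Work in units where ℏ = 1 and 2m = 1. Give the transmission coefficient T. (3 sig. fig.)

T = 0.642

E < V_b: inside the barrier ψ ∝ e^{±κx} with κ = √(2m(V_b − E))/ℏ = 1.005.
κL = 0.6643, sinh(κL) = 0.7142.
Matching ψ, ψ′ at both faces gives T = [1 + V_b² sinh²(κL) / (4E(V_b − E))]⁻¹ = 1/1.558 = 0.642.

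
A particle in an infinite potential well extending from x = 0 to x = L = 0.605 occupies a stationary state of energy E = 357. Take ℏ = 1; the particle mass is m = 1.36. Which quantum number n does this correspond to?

For an infinite well E_n = n²π²ℏ²/(2mL²), so n = (L/πℏ)√(2mE).
n = (0.605/π) × √(2 × 1.36 × 357) = 6.001 → n = 6.

n = 6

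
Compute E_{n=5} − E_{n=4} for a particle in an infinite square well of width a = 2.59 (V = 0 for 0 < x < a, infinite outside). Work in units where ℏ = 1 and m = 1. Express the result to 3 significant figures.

E_n = n²π²ℏ²/(2ma²), so ΔE = (5² − 4²) π²ℏ²/(2ma²).
ΔE = 9 × π² / (2 × 1 × 2.59²) = 6.621.

ΔE = 6.62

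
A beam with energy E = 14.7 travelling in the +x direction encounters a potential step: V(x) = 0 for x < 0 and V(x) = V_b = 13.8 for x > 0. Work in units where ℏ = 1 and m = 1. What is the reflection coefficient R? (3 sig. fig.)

R = 0.364

On each side the TISE gives plane waves with k = √(2m(E − V))/ℏ: k₁ = √(2·1·14.7) = 5.422, k₂ = √(2·1·0.9) = 1.342.
Matching ψ and ψ′ at x = 0 gives r = (k₁ − k₂)/(k₁ + k₂), so R = r² = 0.3640 and T = 1 − R = 0.6360.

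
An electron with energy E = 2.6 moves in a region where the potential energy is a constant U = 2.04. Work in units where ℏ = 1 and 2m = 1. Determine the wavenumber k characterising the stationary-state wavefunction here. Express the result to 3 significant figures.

With E > U the solution is oscillatory, ψ ∝ e^{±ikx} with k = √(2m(E − U))/ℏ.
k = √(2 × 0.5 × 0.56) = 0.7483.

k = 0.748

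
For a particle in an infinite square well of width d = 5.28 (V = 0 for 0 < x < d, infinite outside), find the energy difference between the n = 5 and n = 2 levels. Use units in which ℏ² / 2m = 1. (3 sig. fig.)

ΔE = 7.43

E_n = n²π²ℏ²/(2md²), so ΔE = (5² − 2²) π²ℏ²/(2md²).
ΔE = 21 × π² / (2 × 0.5 × 5.28²) = 7.434.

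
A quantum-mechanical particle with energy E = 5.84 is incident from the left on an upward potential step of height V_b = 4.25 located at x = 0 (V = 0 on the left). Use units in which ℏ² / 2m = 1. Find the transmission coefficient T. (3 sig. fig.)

The wavenumbers are k₁ = √(2mE)/ℏ = 2.417 on the left and k₂ = √(2m(E − V_b))/ℏ = 1.261 on the right.
Continuity of ψ and ψ′ at the step yields the reflection amplitude r = (k₁ − k₂)/(k₁ + k₂) = 0.3142; thus R = |r|² = 0.09875, T = 0.9012.

T = 0.901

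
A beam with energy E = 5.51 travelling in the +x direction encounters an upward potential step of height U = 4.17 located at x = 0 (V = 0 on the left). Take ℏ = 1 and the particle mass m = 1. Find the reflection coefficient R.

R = 0.115

The wavenumbers are k₁ = √(2mE)/ℏ = 3.320 on the left and k₂ = √(2m(E − U))/ℏ = 1.637 on the right.
Matching ψ and ψ′ at x = 0 gives r = (k₁ − k₂)/(k₁ + k₂), so R = r² = 0.1152 and T = 1 − R = 0.8848.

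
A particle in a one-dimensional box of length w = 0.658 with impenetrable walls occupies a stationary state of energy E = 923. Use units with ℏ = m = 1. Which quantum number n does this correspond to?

n = 9

From E_n = n²π²ℏ²/(2mw²) invert to n = √(2mw²E)/(πℏ).
n = (0.658/π) × √(2 × 1 × 923) = 8.999 → n = 9.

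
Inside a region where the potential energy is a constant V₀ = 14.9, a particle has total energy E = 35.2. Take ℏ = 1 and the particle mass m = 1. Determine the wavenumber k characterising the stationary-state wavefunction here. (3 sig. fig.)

With E > V₀ the solution is oscillatory, ψ ∝ e^{±ikx} with k = √(2m(E − V₀))/ℏ.
k = √(2 × 1 × 20.3) = 6.372.

k = 6.37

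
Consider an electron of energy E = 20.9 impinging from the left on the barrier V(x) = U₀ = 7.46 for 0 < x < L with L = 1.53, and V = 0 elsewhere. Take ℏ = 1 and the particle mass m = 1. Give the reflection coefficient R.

R = 0.0469

E > U₀: inside the barrier k₂ = √(2m(E − U₀))/ℏ = 5.185, k₂L = 7.932.
Matching at both interfaces gives T⁻¹ = 1 + U₀² sin²(k₂L) / [4E(E − U₀)] = 1.049, hence T = 0.953.
R = 1 − T = 0.0469.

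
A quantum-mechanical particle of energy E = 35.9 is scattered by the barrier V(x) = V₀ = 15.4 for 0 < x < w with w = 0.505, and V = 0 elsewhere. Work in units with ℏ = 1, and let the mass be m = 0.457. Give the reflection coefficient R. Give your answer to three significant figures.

Above the barrier the interior wavenumber is k₂ = √(2m(E − V₀))/ℏ = 4.329, giving phase k₂w = 2.186.
Matching at both interfaces gives T⁻¹ = 1 + V₀² sin²(k₂w) / [4E(E − V₀)] = 1.054, hence T = 0.949.
R = 1 − T = 0.0510.

R = 0.0510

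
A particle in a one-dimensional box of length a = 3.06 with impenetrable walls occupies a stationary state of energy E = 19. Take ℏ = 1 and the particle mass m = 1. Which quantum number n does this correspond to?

n = 6

For an infinite well E_n = n²π²ℏ²/(2ma²), so n = (a/πℏ)√(2mE).
n = (3.06/π) × √(2 × 1 × 19) = 6.004 → n = 6.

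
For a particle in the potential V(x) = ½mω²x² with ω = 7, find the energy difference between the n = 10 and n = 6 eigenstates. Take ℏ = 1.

E_n = ℏω(n + ½), so ΔE = (10 − 6) ℏω = 4 × 7 = 28.00.

ΔE = 28.0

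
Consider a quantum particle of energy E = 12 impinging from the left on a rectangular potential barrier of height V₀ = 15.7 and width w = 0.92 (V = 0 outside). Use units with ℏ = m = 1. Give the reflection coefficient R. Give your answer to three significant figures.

Since E < V₀ the interior solution is evanescent with decay constant κ = √(2m(V₀ − E))/ℏ = 2.720.
κw = 2.503, sinh(κw) = 6.067.
The exact tunnelling result is T⁻¹ = 1 + V₀² sinh²(κw) / [4E(V₀ − E)] = 52.08, so T = 0.0192.
R = 1 − T = 0.981.

R = 0.981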